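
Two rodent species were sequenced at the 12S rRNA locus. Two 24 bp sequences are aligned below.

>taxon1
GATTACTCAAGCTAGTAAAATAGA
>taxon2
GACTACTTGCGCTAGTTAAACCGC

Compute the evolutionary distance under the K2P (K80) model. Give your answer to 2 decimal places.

Of 24 sites, 4 differences are transitions and 4 are transversions, so P = 4/24 ≈ 0.166667 and Q = 4/24 ≈ 0.166667.
Under the Kimura two-parameter model, d = −½ ln(1 − 2P − Q) − ¼ ln(1 − 2Q).
1 − 2P − Q = 0.499999, giving −½ ln(0.499999) = 0.346575.
1 − 2Q = 0.666666, giving −¼ ln(0.666666) = 0.101367.
d = 0.346575 + 0.101367 = 0.447942.

0.45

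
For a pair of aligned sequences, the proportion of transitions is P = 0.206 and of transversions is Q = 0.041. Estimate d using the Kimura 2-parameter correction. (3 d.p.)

Under the Kimura two-parameter model, d = −½ ln(1 − 2P − Q) − ¼ ln(1 − 2Q).
1 − 2P − Q = 0.547, giving −½ ln(0.547) = 0.301653.
1 − 2Q = 0.918, giving −¼ ln(0.918) = 0.021389.
d = 0.301653 + 0.021389 = 0.323042.

0.323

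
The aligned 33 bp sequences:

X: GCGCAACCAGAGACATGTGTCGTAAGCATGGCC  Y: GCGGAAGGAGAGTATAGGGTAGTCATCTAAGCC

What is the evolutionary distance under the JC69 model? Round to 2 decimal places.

The sequences differ at 14 of 33 sites, so p = 14/33 ≈ 0.424242.
d = −(3/4) ln(1 − 4p/3) = −0.75 ln(1 − 0.565656) = −0.75 ln(0.434344)
  = −0.75 × (-0.833918) = 0.625439 substitutions/site.

0.63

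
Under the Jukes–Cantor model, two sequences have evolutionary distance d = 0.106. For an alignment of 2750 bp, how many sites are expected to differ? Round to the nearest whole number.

Invert JC69: p = (3/4)(1 − e^(−4d/3)) = 0.75 × (1 − e^(-0.141333)) = 0.75 × (1 − 0.868200) = 0.098850.
Expected differing sites = pL ≈ 0.098850 × 2750 = 271.8375 ≈ 272.

272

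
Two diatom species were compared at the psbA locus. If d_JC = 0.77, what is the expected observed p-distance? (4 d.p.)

p = (3/4)(1 − e^(−4d/3)) = 0.75 × (1 − e^(-1.026667)) = 0.75 × (1 − 0.358199) = 0.481351.

0.4814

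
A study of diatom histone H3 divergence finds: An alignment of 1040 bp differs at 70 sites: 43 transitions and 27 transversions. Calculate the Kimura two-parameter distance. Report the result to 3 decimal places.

0.071

P = 43/1040 ≈ 0.041346 and Q = 27/1040 ≈ 0.025962.
Under the Kimura two-parameter model, d = −½ ln(1 − 2P − Q) − ¼ ln(1 − 2Q).
1 − 2P − Q = 0.891346, giving −½ ln(0.891346) = 0.057511.
1 − 2Q = 0.948076, giving −¼ ln(0.948076) = 0.013330.
d = 0.057511 + 0.013330 = 0.070841.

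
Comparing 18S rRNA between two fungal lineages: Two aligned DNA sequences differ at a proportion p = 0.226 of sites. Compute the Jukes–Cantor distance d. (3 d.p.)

0.269

d = −(3/4) ln(1 − 4p/3) = −0.75 ln(1 − 0.301333) = −0.75 ln(0.698667)
  = −0.75 × (-0.358581) = 0.268936 substitutions/site.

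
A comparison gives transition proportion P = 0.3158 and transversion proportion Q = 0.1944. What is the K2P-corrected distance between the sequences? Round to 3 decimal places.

0.997

Under the Kimura two-parameter model, d = −½ ln(1 − 2P − Q) − ¼ ln(1 − 2Q).
1 − 2P − Q = 0.174, giving −½ ln(0.174) = 0.874350.
1 − 2Q = 0.6112, giving −¼ ln(0.6112) = 0.123083.
d = 0.874350 + 0.123083 = 0.997433.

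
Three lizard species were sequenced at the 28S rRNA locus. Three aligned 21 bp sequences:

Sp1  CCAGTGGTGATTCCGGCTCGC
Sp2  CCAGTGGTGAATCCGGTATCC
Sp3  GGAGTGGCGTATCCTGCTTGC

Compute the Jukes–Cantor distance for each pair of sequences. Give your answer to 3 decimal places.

d(Sp1,Sp2) = 0.286, d(Sp1,Sp3) = 0.441, d(Sp2,Sp3) = 0.532

Sp1–Sp2: 5/21 sites differ → p ≈ 0.238095, d = −0.75 ln(1 − 0.31746) = 0.286451 ≈ 0.286.
Sp1–Sp3: 7/21 sites differ → p ≈ 0.333333, d = −0.75 ln(1 − 0.444444) = 0.440839 ≈ 0.441.
Sp2–Sp3: 8/21 sites differ → p ≈ 0.380952, d = −0.75 ln(1 − 0.507936) = 0.531860 ≈ 0.532.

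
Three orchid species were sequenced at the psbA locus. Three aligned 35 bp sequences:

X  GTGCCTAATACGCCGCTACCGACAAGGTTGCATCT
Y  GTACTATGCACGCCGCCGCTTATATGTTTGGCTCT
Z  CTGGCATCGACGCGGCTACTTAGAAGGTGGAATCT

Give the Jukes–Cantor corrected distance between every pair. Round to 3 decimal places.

d(X,Y) = 0.635, d(X,Z) = 0.458, d(Y,Z) = 0.635

X–Y: 15/35 sites differ → p ≈ 0.428571, d = −0.75 ln(1 − 0.571428) = 0.635472 ≈ 0.635.
X–Z: 12/35 sites differ → p ≈ 0.342857, d = −0.75 ln(1 − 0.457143) = 0.458182 ≈ 0.458.
Y–Z: 15/35 sites differ → p ≈ 0.428571, d = −0.75 ln(1 − 0.571428) = 0.635472 ≈ 0.635.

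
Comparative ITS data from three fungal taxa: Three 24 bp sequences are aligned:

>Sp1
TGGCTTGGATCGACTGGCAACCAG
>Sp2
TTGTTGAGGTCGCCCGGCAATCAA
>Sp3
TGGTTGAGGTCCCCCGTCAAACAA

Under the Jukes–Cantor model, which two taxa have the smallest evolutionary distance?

Sp1–Sp2: 9/24 differ, p = 0.375, d = 0.520.
Sp1–Sp3: 10/24 differ, p = 0.417, d = 0.608.
Sp2–Sp3: 4/24 differ, p = 0.167, d = 0.188.
The smallest distance is between Sp2 and Sp3.

Sp2 and Sp3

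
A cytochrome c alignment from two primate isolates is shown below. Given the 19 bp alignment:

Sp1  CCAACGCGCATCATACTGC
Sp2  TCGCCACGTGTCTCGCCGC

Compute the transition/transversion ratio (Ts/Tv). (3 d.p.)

4.000

Transitions are A↔G and C↔T; transversions are all other mismatches.
Transitions: 8. Transversions: 2.
R = 8/2 = 4.000.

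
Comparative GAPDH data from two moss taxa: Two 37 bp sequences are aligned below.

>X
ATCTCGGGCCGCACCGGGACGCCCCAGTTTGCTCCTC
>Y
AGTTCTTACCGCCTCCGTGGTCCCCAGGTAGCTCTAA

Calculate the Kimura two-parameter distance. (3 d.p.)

Of 37 sites, 5 differences are transitions and 12 are transversions, so P = 5/37 ≈ 0.135135 and Q = 12/37 ≈ 0.324324.
Under the Kimura two-parameter model, d = −½ ln(1 − 2P − Q) − ¼ ln(1 − 2Q).
1 − 2P − Q = 0.405406, giving −½ ln(0.405406) = 0.451433.
1 − 2Q = 0.351352, giving −¼ ln(0.351352) = 0.261492.
d = 0.451433 + 0.261492 = 0.712925.

0.713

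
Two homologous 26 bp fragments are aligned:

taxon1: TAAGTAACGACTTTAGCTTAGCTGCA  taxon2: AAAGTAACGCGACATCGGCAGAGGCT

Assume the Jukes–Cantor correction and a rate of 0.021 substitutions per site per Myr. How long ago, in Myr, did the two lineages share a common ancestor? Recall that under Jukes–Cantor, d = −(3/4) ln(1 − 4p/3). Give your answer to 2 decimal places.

The sequences differ at 14 of 26 sites, so p = 14/26 ≈ 0.538462.
d = −(3/4) ln(1 − 4p/3) = −0.75 ln(1 − 0.717949) = −0.75 ln(0.282051)
  = −0.75 × (-1.265667) = 0.949250 substitutions/site.
Under a molecular clock d = 2μt, so t = d/(2μ) = 0.949250 / (2 × 0.021) = 22.60 Myr.

22.60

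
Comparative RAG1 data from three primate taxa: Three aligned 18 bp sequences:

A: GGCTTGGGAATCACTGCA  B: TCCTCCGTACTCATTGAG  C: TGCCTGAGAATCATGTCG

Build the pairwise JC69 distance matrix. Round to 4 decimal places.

A–B: 9/18 sites differ → p = 0.5, d = −0.75 ln(1 − 0.666667) = 0.823960 ≈ 0.8240.
A–C: 7/18 sites differ → p ≈ 0.388889, d = −0.75 ln(1 − 0.518519) = 0.548166 ≈ 0.5482.
B–C: 10/18 sites differ → p ≈ 0.555556, d = −0.75 ln(1 − 0.740741) = 1.012446 ≈ 1.0124.

d(A,B) = 0.8240, d(A,C) = 0.5482, d(B,C) = 1.0124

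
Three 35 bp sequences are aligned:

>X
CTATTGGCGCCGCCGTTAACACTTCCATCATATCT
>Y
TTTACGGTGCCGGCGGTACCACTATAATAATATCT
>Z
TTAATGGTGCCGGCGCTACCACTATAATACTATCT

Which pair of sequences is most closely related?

Y and Z

X–Y: 12/35 differ, p = 0.343, d = 0.458.
X–Z: 11/35 differ, p = 0.314, d = 0.407.
Y–Z: 4/35 differ, p = 0.114, d = 0.124.
The smallest distance is between Y and Z.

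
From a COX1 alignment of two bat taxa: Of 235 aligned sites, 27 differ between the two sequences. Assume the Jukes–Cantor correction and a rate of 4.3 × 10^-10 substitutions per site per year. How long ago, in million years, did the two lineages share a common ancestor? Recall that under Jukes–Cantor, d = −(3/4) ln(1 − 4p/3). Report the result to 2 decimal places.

145.01

p = 27/235 ≈ 0.114894.
d = −(3/4) ln(1 − 4p/3) = −0.75 ln(1 − 0.153192) = −0.75 ln(0.846808)
  = −0.75 × (-0.166281) = 0.124711 substitutions/site.
Under a molecular clock d = 2μt, so t = d/(2μ) = 0.124711 / (2 × 4.3 × 10^-10) = 145.01 million years.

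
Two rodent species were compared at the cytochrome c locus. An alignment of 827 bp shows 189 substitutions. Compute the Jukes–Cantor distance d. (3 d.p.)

0.273

p = 189/827 ≈ 0.228537.
d = −(3/4) ln(1 − 4p/3) = −0.75 ln(1 − 0.304716) = −0.75 ln(0.695284)
  = −0.75 × (-0.363435) = 0.272576 substitutions/site.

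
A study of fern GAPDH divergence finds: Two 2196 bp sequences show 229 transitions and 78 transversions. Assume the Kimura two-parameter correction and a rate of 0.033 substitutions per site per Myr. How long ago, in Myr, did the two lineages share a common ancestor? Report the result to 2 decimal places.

2.40

P = 229/2196 ≈ 0.104281 and Q = 78/2196 ≈ 0.035519.
Under the Kimura two-parameter model, d = −½ ln(1 − 2P − Q) − ¼ ln(1 − 2Q).
1 − 2P − Q = 0.755919, giving −½ ln(0.755919) = 0.139911.
1 − 2Q = 0.928962, giving −¼ ln(0.928962) = 0.018422.
d = 0.139911 + 0.018422 = 0.158333.
Under a molecular clock d = 2μt, so t = d/(2μ) = 0.158333 / (2 × 0.033) = 2.40 Myr.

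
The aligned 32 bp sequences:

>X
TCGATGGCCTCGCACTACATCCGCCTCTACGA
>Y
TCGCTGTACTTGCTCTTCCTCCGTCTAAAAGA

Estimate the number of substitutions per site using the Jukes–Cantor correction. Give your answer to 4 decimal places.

0.4598

The sequences differ at 11 of 32 sites, so p = 11/32 = 0.34375.
d = −(3/4) ln(1 − 4p/3) = −0.75 ln(1 − 0.458333) = −0.75 ln(0.541667)
  = −0.75 × (-0.613104) = 0.459828 substitutions/site.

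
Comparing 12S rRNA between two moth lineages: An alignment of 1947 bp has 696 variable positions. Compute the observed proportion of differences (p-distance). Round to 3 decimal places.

0.357

p = 696/1947 = 0.357473… ≈ 0.357 (to 3 d.p.).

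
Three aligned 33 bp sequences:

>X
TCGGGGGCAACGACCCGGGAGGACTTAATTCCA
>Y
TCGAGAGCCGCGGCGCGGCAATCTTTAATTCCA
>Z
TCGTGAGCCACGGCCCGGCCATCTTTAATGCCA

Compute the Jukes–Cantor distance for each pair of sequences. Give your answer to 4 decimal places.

d(X,Y) = 0.4408, d(X,Z) = 0.4408, d(Y,Z) = 0.1693

X–Y: 11/33 sites differ → p ≈ 0.333333, d = −0.75 ln(1 − 0.444444) = 0.440839 ≈ 0.4408.
X–Z: 11/33 sites differ → p ≈ 0.333333, d = −0.75 ln(1 − 0.444444) = 0.440839 ≈ 0.4408.
Y–Z: 5/33 sites differ → p ≈ 0.151515, d = −0.75 ln(1 − 0.20202) = 0.169254 ≈ 0.1693.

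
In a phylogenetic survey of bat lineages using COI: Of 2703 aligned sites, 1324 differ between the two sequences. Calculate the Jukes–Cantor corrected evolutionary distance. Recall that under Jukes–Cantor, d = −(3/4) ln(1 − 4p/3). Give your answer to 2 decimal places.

p = 1324/2703 ≈ 0.489826.
d = −(3/4) ln(1 − 4p/3) = −0.75 ln(1 − 0.653101) = −0.75 ln(0.346899)
  = −0.75 × (-1.058722) = 0.794042 substitutions/site.

0.79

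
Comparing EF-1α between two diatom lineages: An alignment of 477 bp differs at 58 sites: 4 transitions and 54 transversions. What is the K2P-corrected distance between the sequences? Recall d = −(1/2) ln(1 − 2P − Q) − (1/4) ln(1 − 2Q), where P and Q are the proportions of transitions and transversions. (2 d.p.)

0.13

P = 4/477 ≈ 0.008386 and Q = 54/477 ≈ 0.113208.
Under the Kimura two-parameter model, d = −½ ln(1 − 2P − Q) − ¼ ln(1 − 2Q).
1 − 2P − Q = 0.87002, giving −½ ln(0.87002) = 0.069620.
1 − 2Q = 0.773584, giving −¼ ln(0.773584) = 0.064180.
d = 0.069620 + 0.064180 = 0.133800.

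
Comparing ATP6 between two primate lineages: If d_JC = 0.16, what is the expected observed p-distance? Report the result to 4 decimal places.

0.1441

p = (3/4)(1 − e^(−4d/3)) = 0.75 × (1 − e^(-0.213333)) = 0.75 × (1 − 0.807887) = 0.144085.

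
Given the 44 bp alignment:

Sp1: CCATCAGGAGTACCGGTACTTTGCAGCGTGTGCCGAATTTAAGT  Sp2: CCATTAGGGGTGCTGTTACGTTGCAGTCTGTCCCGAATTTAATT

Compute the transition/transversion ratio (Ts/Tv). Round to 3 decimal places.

Transitions are A↔G and C↔T; transversions are all other mismatches.
Transitions: 5. Transversions: 5.
R = 5/5 = 1.000.

1.000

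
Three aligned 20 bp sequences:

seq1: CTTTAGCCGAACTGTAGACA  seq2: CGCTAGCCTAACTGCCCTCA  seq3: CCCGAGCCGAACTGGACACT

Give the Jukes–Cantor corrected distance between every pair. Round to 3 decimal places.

d(seq1,seq2) = 0.471, d(seq1,seq3) = 0.383, d(seq2,seq3) = 0.471

seq1–seq2: 7/20 sites differ → p = 0.35, d = −0.75 ln(1 − 0.466667) = 0.471457 ≈ 0.471.
seq1–seq3: 6/20 sites differ → p = 0.3, d = −0.75 ln(1 − 0.4) = 0.383119 ≈ 0.383.
seq2–seq3: 7/20 sites differ → p = 0.35, d = −0.75 ln(1 − 0.466667) = 0.471457 ≈ 0.471.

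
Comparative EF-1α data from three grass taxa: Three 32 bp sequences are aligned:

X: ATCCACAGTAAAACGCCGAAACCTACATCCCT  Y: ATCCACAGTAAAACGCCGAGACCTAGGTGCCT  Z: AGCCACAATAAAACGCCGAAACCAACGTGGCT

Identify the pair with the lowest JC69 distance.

X–Y: 4/32 differ, p = 0.125, d = 0.137.
X–Z: 6/32 differ, p = 0.188, d = 0.216.
Y–Z: 6/32 differ, p = 0.188, d = 0.216.
The smallest distance is between X and Y.

X and Y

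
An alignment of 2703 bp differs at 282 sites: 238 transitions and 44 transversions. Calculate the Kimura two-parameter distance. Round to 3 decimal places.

0.115

P = 238/2703 ≈ 0.08805 and Q = 44/2703 ≈ 0.016278.
Under the Kimura two-parameter model, d = −½ ln(1 − 2P − Q) − ¼ ln(1 − 2Q).
1 − 2P − Q = 0.807622, giving −½ ln(0.807622) = 0.106831.
1 − 2Q = 0.967444, giving −¼ ln(0.967444) = 0.008274.
d = 0.106831 + 0.008274 = 0.115105.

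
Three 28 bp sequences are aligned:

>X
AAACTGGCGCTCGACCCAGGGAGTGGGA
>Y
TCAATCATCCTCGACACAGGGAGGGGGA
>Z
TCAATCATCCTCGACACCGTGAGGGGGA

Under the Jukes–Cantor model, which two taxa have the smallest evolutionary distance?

X–Y: 9/28 differ, p = 0.321, d = 0.420.
X–Z: 11/28 differ, p = 0.393, d = 0.556.
Y–Z: 2/28 differ, p = 0.071, d = 0.075.
The smallest distance is between Y and Z.

Y and Z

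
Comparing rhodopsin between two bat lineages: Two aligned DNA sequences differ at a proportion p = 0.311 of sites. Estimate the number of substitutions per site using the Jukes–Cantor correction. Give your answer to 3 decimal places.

d = −(3/4) ln(1 − 4p/3) = −0.75 ln(1 − 0.414667) = −0.75 ln(0.585333)
  = −0.75 × (-0.535574) = 0.401681 substitutions/site.

0.402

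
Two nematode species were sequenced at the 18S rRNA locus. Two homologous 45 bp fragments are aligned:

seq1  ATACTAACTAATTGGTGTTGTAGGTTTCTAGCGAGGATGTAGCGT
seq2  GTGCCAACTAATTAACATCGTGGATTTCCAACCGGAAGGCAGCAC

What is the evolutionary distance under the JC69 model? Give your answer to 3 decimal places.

The sequences differ at 19 of 45 sites, so p = 19/45 ≈ 0.422222.
d = −(3/4) ln(1 − 4p/3) = −0.75 ln(1 − 0.562963) = −0.75 ln(0.437037)
  = −0.75 × (-0.827737) = 0.620803 substitutions/site.

0.621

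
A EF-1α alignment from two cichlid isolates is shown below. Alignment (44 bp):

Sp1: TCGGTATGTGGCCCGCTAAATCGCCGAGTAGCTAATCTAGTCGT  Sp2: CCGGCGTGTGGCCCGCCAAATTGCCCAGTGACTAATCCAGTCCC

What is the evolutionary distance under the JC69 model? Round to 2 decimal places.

0.30

The sequences differ at 11 of 44 sites, so p = 11/44 = 0.25.
d = −(3/4) ln(1 − 4p/3) = −0.75 ln(1 − 0.333333) = −0.75 ln(0.666667)
  = −0.75 × (-0.405465) = 0.304099 substitutions/site.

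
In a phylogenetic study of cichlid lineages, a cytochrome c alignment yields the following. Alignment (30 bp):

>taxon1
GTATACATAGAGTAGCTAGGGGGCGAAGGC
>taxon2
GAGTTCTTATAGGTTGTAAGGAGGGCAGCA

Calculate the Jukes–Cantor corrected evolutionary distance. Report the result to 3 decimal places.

0.824

The sequences differ at 15 of 30 sites, so p = 15/30 = 0.5.
d = −(3/4) ln(1 − 4p/3) = −0.75 ln(1 − 0.666667) = −0.75 ln(0.333333)
  = −0.75 × (-1.098613) = 0.823960 substitutions/site.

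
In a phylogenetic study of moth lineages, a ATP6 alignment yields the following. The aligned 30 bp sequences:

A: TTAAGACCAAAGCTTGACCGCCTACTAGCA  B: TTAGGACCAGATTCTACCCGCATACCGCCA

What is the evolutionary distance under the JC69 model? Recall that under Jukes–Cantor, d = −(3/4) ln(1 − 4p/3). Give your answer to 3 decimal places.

The sequences differ at 11 of 30 sites, so p = 11/30 ≈ 0.366667.
d = −(3/4) ln(1 − 4p/3) = −0.75 ln(1 − 0.488889) = −0.75 ln(0.511111)
  = −0.75 × (-0.671168) = 0.503376 substitutions/site.

0.503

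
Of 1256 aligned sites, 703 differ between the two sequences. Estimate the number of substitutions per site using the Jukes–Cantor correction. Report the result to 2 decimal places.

p = 703/1256 ≈ 0.559713.
d = −(3/4) ln(1 − 4p/3) = −0.75 ln(1 − 0.746284) = −0.75 ln(0.253716)
  = −0.75 × (-1.371540) = 1.028655 substitutions/site.

1.03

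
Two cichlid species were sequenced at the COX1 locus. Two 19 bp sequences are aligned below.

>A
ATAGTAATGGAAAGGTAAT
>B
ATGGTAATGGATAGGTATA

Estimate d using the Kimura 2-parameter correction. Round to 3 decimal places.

0.248

Of 19 sites, 1 differences are transitions and 3 are transversions, so P = 1/19 ≈ 0.052632 and Q = 3/19 ≈ 0.157895.
Under the Kimura two-parameter model, d = −½ ln(1 − 2P − Q) − ¼ ln(1 − 2Q).
1 − 2P − Q = 0.736841, giving −½ ln(0.736841) = 0.152692.
1 − 2Q = 0.68421, giving −¼ ln(0.68421) = 0.094873.
d = 0.152692 + 0.094873 = 0.247565.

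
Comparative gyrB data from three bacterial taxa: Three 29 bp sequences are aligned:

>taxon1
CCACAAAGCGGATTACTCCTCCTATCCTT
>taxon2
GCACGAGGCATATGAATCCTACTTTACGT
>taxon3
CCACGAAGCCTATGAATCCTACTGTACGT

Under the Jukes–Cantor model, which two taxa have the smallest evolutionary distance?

taxon1–taxon2: 11/29 differ, p = 0.379, d = 0.529.
taxon1–taxon3: 9/29 differ, p = 0.310, d = 0.401.
taxon2–taxon3: 4/29 differ, p = 0.138, d = 0.152.
The smallest distance is between taxon2 and taxon3.

taxon2 and taxon3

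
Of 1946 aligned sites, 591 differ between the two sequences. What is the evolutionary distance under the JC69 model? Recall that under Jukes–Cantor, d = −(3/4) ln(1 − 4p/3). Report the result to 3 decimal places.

0.389

p = 591/1946 ≈ 0.3037.
d = −(3/4) ln(1 − 4p/3) = −0.75 ln(1 − 0.404933) = −0.75 ln(0.595067)
  = −0.75 × (-0.519081) = 0.389311 substitutions/site.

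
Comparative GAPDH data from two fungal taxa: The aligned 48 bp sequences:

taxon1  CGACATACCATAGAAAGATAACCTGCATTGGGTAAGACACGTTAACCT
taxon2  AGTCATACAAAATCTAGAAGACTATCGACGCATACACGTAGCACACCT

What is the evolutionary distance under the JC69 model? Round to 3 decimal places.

0.961

The sequences differ at 26 of 48 sites, so p = 26/48 ≈ 0.541667.
d = −(3/4) ln(1 − 4p/3) = −0.75 ln(1 − 0.722223) = −0.75 ln(0.277777)
  = −0.75 × (-1.280937) = 0.960703 substitutions/site.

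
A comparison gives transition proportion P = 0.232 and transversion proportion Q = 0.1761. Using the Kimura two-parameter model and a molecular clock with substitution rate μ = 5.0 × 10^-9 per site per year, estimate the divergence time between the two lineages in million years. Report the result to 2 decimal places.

61.95

Under the Kimura two-parameter model, d = −½ ln(1 − 2P − Q) − ¼ ln(1 − 2Q).
1 − 2P − Q = 0.3599, giving −½ ln(0.3599) = 0.510965.
1 − 2Q = 0.6478, giving −¼ ln(0.6478) = 0.108543.
d = 0.510965 + 0.108543 = 0.619508.
Under a molecular clock d = 2μt, so t = d/(2μ) = 0.619508 / (2 × 5.0 × 10^-9) = 61.95 million years.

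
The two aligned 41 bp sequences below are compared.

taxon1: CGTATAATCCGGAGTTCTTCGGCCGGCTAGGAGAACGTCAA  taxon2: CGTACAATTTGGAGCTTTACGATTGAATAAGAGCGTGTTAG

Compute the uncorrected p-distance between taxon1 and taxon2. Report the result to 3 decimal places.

The sequences differ at 17 of 41 positions.
p = 17/41 = 0.414634… ≈ 0.415 (to 3 d.p.).

0.415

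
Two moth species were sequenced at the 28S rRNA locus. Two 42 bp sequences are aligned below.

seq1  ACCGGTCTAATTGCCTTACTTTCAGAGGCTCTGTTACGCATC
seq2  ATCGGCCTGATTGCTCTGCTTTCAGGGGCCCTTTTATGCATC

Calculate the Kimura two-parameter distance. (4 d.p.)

Of 42 sites, 9 differences are transitions and 1 are transversions, so P = 9/42 ≈ 0.214286 and Q = 1/42 ≈ 0.02381.
Under the Kimura two-parameter model, d = −½ ln(1 − 2P − Q) − ¼ ln(1 − 2Q).
1 − 2P − Q = 0.547618, giving −½ ln(0.547618) = 0.301089.
1 − 2Q = 0.95238, giving −¼ ln(0.95238) = 0.012198.
d = 0.301089 + 0.012198 = 0.313287.

0.3133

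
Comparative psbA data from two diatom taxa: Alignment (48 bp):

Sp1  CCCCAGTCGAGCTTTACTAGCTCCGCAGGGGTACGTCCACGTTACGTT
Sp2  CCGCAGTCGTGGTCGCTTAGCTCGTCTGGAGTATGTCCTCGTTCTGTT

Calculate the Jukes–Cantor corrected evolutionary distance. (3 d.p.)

0.404

The sequences differ at 15 of 48 sites, so p = 15/48 = 0.3125.
d = −(3/4) ln(1 − 4p/3) = −0.75 ln(1 − 0.416667) = −0.75 ln(0.583333)
  = −0.75 × (-0.538997) = 0.404248 substitutions/site.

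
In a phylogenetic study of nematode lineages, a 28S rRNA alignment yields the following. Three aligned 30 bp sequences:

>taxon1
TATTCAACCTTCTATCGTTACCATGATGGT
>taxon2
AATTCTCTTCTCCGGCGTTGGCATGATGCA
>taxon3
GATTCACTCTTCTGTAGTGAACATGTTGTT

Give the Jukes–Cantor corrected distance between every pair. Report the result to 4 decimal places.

taxon1–taxon2: 13/30 sites differ → p ≈ 0.433333, d = −0.75 ln(1 − 0.577777) = 0.646666 ≈ 0.6467.
taxon1–taxon3: 9/30 sites differ → p = 0.3, d = −0.75 ln(1 − 0.4) = 0.383119 ≈ 0.3831.
taxon2–taxon3: 13/30 sites differ → p ≈ 0.433333, d = −0.75 ln(1 − 0.577777) = 0.646666 ≈ 0.6467.

d(taxon1,taxon2) = 0.6467, d(taxon1,taxon3) = 0.3831, d(taxon2,taxon3) = 0.6467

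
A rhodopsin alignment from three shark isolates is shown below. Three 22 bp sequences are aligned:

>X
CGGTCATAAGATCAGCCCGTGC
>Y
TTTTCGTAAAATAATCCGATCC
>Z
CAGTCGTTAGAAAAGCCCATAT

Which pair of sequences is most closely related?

X–Y: 10/22 differ, p = 0.455, d = 0.699.
X–Z: 8/22 differ, p = 0.364, d = 0.497.
Y–Z: 10/22 differ, p = 0.455, d = 0.699.
The smallest distance is between X and Z.

X and Z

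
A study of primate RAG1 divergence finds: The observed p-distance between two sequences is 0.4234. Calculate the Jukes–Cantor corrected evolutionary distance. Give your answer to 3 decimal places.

0.624

d = −(3/4) ln(1 − 4p/3) = −0.75 ln(1 − 0.564533) = −0.75 ln(0.435467)
  = −0.75 × (-0.831336) = 0.623502 substitutions/site.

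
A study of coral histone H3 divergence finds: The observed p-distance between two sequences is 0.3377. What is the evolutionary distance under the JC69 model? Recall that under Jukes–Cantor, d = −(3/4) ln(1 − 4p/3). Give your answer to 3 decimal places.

0.449

d = −(3/4) ln(1 − 4p/3) = −0.75 ln(1 − 0.450267) = −0.75 ln(0.549733)
  = −0.75 × (-0.598323) = 0.448742 substitutions/site.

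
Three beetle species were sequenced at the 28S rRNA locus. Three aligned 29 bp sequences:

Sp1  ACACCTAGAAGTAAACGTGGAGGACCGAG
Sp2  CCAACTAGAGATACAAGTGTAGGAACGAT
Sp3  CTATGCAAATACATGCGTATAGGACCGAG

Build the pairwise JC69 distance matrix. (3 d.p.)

Sp1–Sp2: 9/29 sites differ → p ≈ 0.310345, d = −0.75 ln(1 − 0.413793) = 0.400562 ≈ 0.401.
Sp1–Sp3: 13/29 sites differ → p ≈ 0.448276, d = −0.75 ln(1 − 0.597701) = 0.682920 ≈ 0.683.
Sp2–Sp3: 13/29 sites differ → p ≈ 0.448276, d = −0.75 ln(1 − 0.597701) = 0.682920 ≈ 0.683.

d(Sp1,Sp2) = 0.401, d(Sp1,Sp3) = 0.683, d(Sp2,Sp3) = 0.683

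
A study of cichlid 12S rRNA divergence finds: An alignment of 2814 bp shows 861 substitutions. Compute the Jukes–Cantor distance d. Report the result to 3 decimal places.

p = 861/2814 ≈ 0.30597.
d = −(3/4) ln(1 − 4p/3) = −0.75 ln(1 − 0.40796) = −0.75 ln(0.59204)
  = −0.75 × (-0.524181) = 0.393136 substitutions/site.

0.393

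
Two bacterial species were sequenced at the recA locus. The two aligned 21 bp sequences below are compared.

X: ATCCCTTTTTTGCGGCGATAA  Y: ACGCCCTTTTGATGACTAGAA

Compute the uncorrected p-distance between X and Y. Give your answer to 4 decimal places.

The sequences differ at 9 of 21 positions (sites 2, 3, 6, 11, 12, 13, 15, 17, 19).
p = 9/21 = 0.428571… ≈ 0.4286 (to 4 d.p.).

0.4286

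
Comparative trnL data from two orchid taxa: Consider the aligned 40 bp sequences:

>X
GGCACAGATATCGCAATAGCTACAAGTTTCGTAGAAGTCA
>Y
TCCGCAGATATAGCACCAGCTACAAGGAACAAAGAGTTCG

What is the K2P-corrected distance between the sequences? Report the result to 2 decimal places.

0.47

Of 40 sites, 5 differences are transitions and 9 are transversions, so P = 5/40 = 0.125 and Q = 9/40 = 0.225.
Under the Kimura two-parameter model, d = −½ ln(1 − 2P − Q) − ¼ ln(1 − 2Q).
1 − 2P − Q = 0.525, giving −½ ln(0.525) = 0.322179.
1 − 2Q = 0.55, giving −¼ ln(0.55) = 0.149459.
d = 0.322179 + 0.149459 = 0.471638.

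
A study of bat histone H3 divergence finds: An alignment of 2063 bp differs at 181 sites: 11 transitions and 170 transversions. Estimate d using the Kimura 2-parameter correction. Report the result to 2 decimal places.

P = 11/2063 ≈ 0.005332 and Q = 170/2063 ≈ 0.082404.
Under the Kimura two-parameter model, d = −½ ln(1 − 2P − Q) − ¼ ln(1 − 2Q).
1 − 2P − Q = 0.906932, giving −½ ln(0.906932) = 0.048844.
1 − 2Q = 0.835192, giving −¼ ln(0.835192) = 0.045023.
d = 0.048844 + 0.045023 = 0.093867.

0.09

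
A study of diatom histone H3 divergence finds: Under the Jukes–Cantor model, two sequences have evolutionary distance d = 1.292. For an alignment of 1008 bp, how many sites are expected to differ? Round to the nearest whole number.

621

Invert JC69: p = (3/4)(1 − e^(−4d/3)) = 0.75 × (1 − e^(-1.722667)) = 0.75 × (1 − 0.178589) = 0.616058.
Expected differing sites = pL ≈ 0.616058 × 1008 = 620.986464 ≈ 621.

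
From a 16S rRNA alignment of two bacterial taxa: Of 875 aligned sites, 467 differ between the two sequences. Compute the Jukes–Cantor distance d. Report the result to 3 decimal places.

0.933

p = 467/875 ≈ 0.533714.
d = −(3/4) ln(1 − 4p/3) = −0.75 ln(1 − 0.711619) = −0.75 ln(0.288381)
  = −0.75 × (-1.243473) = 0.932605 substitutions/site.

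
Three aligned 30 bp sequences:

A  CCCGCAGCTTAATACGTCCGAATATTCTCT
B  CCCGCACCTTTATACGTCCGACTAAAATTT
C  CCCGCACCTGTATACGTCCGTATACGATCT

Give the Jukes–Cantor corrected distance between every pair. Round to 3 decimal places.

A–B: 7/30 sites differ → p ≈ 0.233333, d = −0.75 ln(1 − 0.311111) = 0.279506 ≈ 0.280.
A–C: 7/30 sites differ → p ≈ 0.233333, d = −0.75 ln(1 − 0.311111) = 0.279506 ≈ 0.280.
B–C: 6/30 sites differ → p = 0.2, d = −0.75 ln(1 − 0.266667) = 0.232617 ≈ 0.233.

d(A,B) = 0.280, d(A,C) = 0.280, d(B,C) = 0.233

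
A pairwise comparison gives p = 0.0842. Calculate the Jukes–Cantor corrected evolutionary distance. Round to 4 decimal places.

d = −(3/4) ln(1 − 4p/3) = −0.75 ln(1 − 0.112267) = −0.75 ln(0.887733)
  = −0.75 × (-0.119084) = 0.089313 substitutions/site.

0.0893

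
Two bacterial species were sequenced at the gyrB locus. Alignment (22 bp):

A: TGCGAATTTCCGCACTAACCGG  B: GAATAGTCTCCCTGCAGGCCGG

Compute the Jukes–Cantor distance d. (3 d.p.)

0.974

The sequences differ at 12 of 22 sites, so p = 12/22 ≈ 0.545455.
d = −(3/4) ln(1 − 4p/3) = −0.75 ln(1 − 0.727273) = −0.75 ln(0.272727)
  = −0.75 × (-1.299284) = 0.974463 substitutions/site.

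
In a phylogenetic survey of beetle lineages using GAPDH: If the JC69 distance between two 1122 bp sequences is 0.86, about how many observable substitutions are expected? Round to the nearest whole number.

574

Invert JC69: p = (3/4)(1 − e^(−4d/3)) = 0.75 × (1 − e^(-1.146667)) = 0.75 × (1 − 0.317694) = 0.511730.
Expected differing sites = pL ≈ 0.511730 × 1122 = 574.16106 ≈ 574.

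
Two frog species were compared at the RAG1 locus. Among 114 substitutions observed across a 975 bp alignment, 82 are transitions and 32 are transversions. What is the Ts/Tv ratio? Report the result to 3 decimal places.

2.563

R = 82/32 = 2.5625 ≈ 2.563 (to 3 d.p.).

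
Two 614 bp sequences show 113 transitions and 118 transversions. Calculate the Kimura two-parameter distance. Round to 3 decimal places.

P = 113/614 ≈ 0.184039 and Q = 118/614 ≈ 0.192182.
Under the Kimura two-parameter model, d = −½ ln(1 − 2P − Q) − ¼ ln(1 − 2Q).
1 − 2P − Q = 0.43974, giving −½ ln(0.43974) = 0.410786.
1 − 2Q = 0.615636, giving −¼ ln(0.615636) = 0.121275.
d = 0.410786 + 0.121275 = 0.532061.

0.532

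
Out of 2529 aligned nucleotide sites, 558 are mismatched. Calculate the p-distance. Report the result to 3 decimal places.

p = 558/2529 = 0.220640… ≈ 0.221 (to 3 d.p.).

0.221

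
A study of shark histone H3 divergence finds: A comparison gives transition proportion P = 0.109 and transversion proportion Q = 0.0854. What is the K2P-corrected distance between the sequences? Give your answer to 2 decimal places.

Under the Kimura two-parameter model, d = −½ ln(1 − 2P − Q) − ¼ ln(1 − 2Q).
1 − 2P − Q = 0.6966, giving −½ ln(0.6966) = 0.180772.
1 − 2Q = 0.8292, giving −¼ ln(0.8292) = 0.046823.
d = 0.180772 + 0.046823 = 0.227595.

0.23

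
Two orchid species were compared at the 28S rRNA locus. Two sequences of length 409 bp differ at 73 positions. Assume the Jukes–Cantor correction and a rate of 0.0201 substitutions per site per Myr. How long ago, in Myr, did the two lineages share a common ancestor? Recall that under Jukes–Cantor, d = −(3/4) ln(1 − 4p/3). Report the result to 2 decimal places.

5.07

p = 73/409 ≈ 0.178484.
d = −(3/4) ln(1 − 4p/3) = −0.75 ln(1 − 0.237979) = −0.75 ln(0.762021)
  = −0.75 × (-0.271781) = 0.203836 substitutions/site.
Under a molecular clock d = 2μt, so t = d/(2μ) = 0.203836 / (2 × 0.0201) = 5.07 Myr.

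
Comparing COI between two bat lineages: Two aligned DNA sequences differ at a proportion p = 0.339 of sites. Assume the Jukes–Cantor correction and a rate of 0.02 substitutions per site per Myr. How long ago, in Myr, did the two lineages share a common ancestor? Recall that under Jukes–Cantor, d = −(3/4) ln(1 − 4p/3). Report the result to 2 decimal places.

11.28

d = −(3/4) ln(1 − 4p/3) = −0.75 ln(1 − 0.452) = −0.75 ln(0.548)
  = −0.75 × (-0.601480) = 0.451110 substitutions/site.
Under a molecular clock d = 2μt, so t = d/(2μ) = 0.451110 / (2 × 0.02) = 11.28 Myr.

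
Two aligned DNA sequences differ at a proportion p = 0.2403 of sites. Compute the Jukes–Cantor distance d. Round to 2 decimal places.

0.29

d = −(3/4) ln(1 − 4p/3) = −0.75 ln(1 − 0.3204) = −0.75 ln(0.6796)
  = −0.75 × (-0.386251) = 0.289688 substitutions/site.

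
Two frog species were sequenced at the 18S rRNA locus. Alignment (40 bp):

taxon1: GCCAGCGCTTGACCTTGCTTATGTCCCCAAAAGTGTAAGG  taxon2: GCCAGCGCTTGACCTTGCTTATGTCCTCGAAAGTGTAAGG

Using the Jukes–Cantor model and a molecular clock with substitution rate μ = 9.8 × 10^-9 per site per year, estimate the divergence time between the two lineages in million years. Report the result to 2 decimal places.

2.64

The sequences differ at 2 of 40 sites (27, 29), so p = 2/40 = 0.05.
d = −(3/4) ln(1 − 4p/3) = −0.75 ln(1 − 0.066667) = −0.75 ln(0.933333)
  = −0.75 × (-0.068993) = 0.051745 substitutions/site.
Under a molecular clock d = 2μt, so t = d/(2μ) = 0.051745 / (2 × 9.8 × 10^-9) = 2.64 million years.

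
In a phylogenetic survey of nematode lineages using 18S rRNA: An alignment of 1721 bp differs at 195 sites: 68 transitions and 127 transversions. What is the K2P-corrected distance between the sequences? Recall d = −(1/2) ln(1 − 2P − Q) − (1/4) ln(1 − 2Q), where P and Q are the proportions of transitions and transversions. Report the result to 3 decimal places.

0.123

P = 68/1721 ≈ 0.039512 and Q = 127/1721 ≈ 0.073794.
Under the Kimura two-parameter model, d = −½ ln(1 − 2P − Q) − ¼ ln(1 − 2Q).
1 − 2P − Q = 0.847182, giving −½ ln(0.847182) = 0.082920.
1 − 2Q = 0.852412, giving −¼ ln(0.852412) = 0.039921.
d = 0.082920 + 0.039921 = 0.122841.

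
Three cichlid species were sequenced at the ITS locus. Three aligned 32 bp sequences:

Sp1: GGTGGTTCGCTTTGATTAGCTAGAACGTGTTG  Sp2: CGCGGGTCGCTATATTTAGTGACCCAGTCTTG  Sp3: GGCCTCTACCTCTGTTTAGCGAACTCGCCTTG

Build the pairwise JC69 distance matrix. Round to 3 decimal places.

Sp1–Sp2: 13/32 sites differ → p = 0.40625, d = −0.75 ln(1 − 0.541667) = 0.585119 ≈ 0.585.
Sp1–Sp3: 14/32 sites differ → p = 0.4375, d = −0.75 ln(1 − 0.583333) = 0.656601 ≈ 0.657.
Sp2–Sp3: 13/32 sites differ → p = 0.40625, d = −0.75 ln(1 − 0.541667) = 0.585119 ≈ 0.585.

d(Sp1,Sp2) = 0.585, d(Sp1,Sp3) = 0.657, d(Sp2,Sp3) = 0.585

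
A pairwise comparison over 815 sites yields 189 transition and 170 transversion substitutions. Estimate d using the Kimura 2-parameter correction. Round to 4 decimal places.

P = 189/815 ≈ 0.231902 and Q = 170/815 ≈ 0.208589.
Under the Kimura two-parameter model, d = −½ ln(1 − 2P − Q) − ¼ ln(1 − 2Q).
1 − 2P − Q = 0.327607, giving −½ ln(0.327607) = 0.557970.
1 − 2Q = 0.582822, giving −¼ ln(0.582822) = 0.134968.
d = 0.557970 + 0.134968 = 0.692938.

0.6929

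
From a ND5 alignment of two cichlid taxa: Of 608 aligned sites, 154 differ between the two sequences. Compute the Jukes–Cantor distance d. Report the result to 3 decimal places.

p = 154/608 ≈ 0.253289.
d = −(3/4) ln(1 − 4p/3) = −0.75 ln(1 − 0.337719) = −0.75 ln(0.662281)
  = −0.75 × (-0.412065) = 0.309049 substitutions/site.

0.309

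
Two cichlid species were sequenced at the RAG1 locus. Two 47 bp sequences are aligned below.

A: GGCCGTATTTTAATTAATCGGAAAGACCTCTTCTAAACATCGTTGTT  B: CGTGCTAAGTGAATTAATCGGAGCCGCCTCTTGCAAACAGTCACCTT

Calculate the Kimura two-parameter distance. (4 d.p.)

0.5810

Of 47 sites, 6 differences are transitions and 13 are transversions, so P = 6/47 ≈ 0.12766 and Q = 13/47 ≈ 0.276596.
Under the Kimura two-parameter model, d = −½ ln(1 − 2P − Q) − ¼ ln(1 − 2Q).
1 − 2P − Q = 0.468084, giving −½ ln(0.468084) = 0.379554.
1 − 2Q = 0.446808, giving −¼ ln(0.446808) = 0.201407.
d = 0.379554 + 0.201407 = 0.580961.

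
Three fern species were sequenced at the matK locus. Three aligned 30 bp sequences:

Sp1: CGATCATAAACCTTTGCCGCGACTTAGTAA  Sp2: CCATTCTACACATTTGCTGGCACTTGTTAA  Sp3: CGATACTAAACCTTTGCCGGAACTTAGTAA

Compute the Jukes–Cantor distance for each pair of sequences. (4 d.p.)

Sp1–Sp2: 10/30 sites differ → p ≈ 0.333333, d = −0.75 ln(1 − 0.444444) = 0.440839 ≈ 0.4408.
Sp1–Sp3: 4/30 sites differ → p ≈ 0.133333, d = −0.75 ln(1 − 0.177777) = 0.146808 ≈ 0.1468.
Sp2–Sp3: 8/30 sites differ → p ≈ 0.266667, d = −0.75 ln(1 − 0.355556) = 0.329526 ≈ 0.3295.

d(Sp1,Sp2) = 0.4408, d(Sp1,Sp3) = 0.1468, d(Sp2,Sp3) = 0.3295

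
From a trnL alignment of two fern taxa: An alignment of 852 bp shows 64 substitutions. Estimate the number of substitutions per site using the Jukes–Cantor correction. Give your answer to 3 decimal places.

0.079

p = 64/852 ≈ 0.075117.
d = −(3/4) ln(1 − 4p/3) = −0.75 ln(1 − 0.100156) = −0.75 ln(0.899844)
  = −0.75 × (-0.105534) = 0.079151 substitutions/site.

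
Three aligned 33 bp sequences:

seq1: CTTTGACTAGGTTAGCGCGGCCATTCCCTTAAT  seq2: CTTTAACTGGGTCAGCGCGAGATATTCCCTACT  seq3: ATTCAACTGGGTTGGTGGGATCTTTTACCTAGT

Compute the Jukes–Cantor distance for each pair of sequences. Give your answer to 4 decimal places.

seq1–seq2: 11/33 sites differ → p ≈ 0.333333, d = −0.75 ln(1 − 0.444444) = 0.440839 ≈ 0.4408.
seq1–seq3: 14/33 sites differ → p ≈ 0.424242, d = −0.75 ln(1 − 0.565656) = 0.625439 ≈ 0.6254.
seq2–seq3: 11/33 sites differ → p ≈ 0.333333, d = −0.75 ln(1 − 0.444444) = 0.440839 ≈ 0.4408.

d(seq1,seq2) = 0.4408, d(seq1,seq3) = 0.6254, d(seq2,seq3) = 0.4408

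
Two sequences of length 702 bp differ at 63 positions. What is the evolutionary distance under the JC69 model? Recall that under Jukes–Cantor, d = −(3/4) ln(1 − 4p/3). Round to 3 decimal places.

p = 63/702 ≈ 0.089744.
d = −(3/4) ln(1 − 4p/3) = −0.75 ln(1 − 0.119659) = −0.75 ln(0.880341)
  = −0.75 × (-0.127446) = 0.095585 substitutions/site.

0.096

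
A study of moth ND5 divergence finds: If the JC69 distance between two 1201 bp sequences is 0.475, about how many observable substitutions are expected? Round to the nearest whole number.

Invert JC69: p = (3/4)(1 − e^(−4d/3)) = 0.75 × (1 − e^(-0.633333)) = 0.75 × (1 − 0.530820) = 0.351885.
Expected differing sites = pL ≈ 0.351885 × 1201 = 422.613885 ≈ 423.

423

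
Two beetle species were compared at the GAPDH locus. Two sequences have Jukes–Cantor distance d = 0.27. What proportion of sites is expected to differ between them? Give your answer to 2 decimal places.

p = (3/4)(1 − e^(−4d/3)) = 0.75 × (1 − e^(-0.36)) = 0.75 × (1 − 0.697676) = 0.226743.

0.23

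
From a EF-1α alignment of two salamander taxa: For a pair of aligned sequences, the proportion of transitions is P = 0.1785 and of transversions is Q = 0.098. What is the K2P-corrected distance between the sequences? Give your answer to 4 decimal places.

Under the Kimura two-parameter model, d = −½ ln(1 − 2P − Q) − ¼ ln(1 − 2Q).
1 − 2P − Q = 0.545, giving −½ ln(0.545) = 0.303485.
1 − 2Q = 0.804, giving −¼ ln(0.804) = 0.054539.
d = 0.303485 + 0.054539 = 0.358024.

0.3580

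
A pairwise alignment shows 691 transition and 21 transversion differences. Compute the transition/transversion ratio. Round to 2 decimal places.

32.90

R = 691/21 = 32.904761… ≈ 32.90 (to 2 d.p.).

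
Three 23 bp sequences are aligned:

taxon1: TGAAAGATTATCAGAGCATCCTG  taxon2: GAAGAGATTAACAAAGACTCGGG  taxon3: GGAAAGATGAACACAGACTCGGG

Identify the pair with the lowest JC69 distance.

taxon2 and taxon3

taxon1–taxon2: 9/23 differ, p = 0.391, d = 0.553.
taxon1–taxon3: 8/23 differ, p = 0.348, d = 0.467.
taxon2–taxon3: 4/23 differ, p = 0.174, d = 0.198.
The smallest distance is between taxon2 and taxon3.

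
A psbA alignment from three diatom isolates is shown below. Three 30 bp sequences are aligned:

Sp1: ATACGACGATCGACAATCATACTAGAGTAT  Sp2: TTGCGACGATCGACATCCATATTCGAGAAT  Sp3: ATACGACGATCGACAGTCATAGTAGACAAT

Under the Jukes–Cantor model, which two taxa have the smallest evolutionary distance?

Sp1 and Sp3

Sp1–Sp2: 7/30 differ, p = 0.233, d = 0.280.
Sp1–Sp3: 4/30 differ, p = 0.133, d = 0.147.
Sp2–Sp3: 7/30 differ, p = 0.233, d = 0.280.
The smallest distance is between Sp1 and Sp3.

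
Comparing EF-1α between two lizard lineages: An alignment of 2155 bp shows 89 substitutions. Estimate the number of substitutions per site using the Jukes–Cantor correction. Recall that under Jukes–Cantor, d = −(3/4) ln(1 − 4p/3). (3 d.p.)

0.042

p = 89/2155 ≈ 0.041299.
d = −(3/4) ln(1 − 4p/3) = −0.75 ln(1 − 0.055065) = −0.75 ln(0.944935)
  = −0.75 × (-0.056639) = 0.042479 substitutions/site.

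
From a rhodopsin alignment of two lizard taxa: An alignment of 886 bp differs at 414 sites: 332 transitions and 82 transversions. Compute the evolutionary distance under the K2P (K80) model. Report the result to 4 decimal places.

0.9737

P = 332/886 ≈ 0.374718 and Q = 82/886 ≈ 0.092551.
Under the Kimura two-parameter model, d = −½ ln(1 − 2P − Q) − ¼ ln(1 − 2Q).
1 − 2P − Q = 0.158013, giving −½ ln(0.158013) = 0.922539.
1 − 2Q = 0.814898, giving −¼ ln(0.814898) = 0.051173.
d = 0.922539 + 0.051173 = 0.973712.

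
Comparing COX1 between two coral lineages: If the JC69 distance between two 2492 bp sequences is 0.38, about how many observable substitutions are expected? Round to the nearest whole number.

743

Invert JC69: p = (3/4)(1 − e^(−4d/3)) = 0.75 × (1 − e^(-0.506667)) = 0.75 × (1 − 0.602500) = 0.298125.
Expected differing sites = pL ≈ 0.298125 × 2492 = 742.9275 ≈ 743.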